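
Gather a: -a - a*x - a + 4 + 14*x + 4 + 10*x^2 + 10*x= a*(-x - 2) + 10*x^2 + 24*x + 8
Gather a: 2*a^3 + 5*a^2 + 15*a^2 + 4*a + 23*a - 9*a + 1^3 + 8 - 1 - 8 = 2*a^3 + 20*a^2 + 18*a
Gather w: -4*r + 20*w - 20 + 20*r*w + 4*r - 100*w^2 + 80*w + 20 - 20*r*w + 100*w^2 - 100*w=0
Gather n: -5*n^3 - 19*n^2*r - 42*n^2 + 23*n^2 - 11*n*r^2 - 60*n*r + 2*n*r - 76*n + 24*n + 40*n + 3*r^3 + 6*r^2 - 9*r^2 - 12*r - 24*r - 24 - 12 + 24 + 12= -5*n^3 + n^2*(-19*r - 19) + n*(-11*r^2 - 58*r - 12) + 3*r^3 - 3*r^2 - 36*r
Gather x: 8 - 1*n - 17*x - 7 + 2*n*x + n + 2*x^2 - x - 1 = 2*x^2 + x*(2*n - 18)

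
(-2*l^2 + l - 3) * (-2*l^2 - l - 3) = 4*l^4 + 11*l^2 + 9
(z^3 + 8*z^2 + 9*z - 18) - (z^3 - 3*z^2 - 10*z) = 11*z^2 + 19*z - 18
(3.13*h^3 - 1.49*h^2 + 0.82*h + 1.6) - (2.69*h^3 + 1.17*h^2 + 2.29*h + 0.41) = 0.44*h^3 - 2.66*h^2 - 1.47*h + 1.19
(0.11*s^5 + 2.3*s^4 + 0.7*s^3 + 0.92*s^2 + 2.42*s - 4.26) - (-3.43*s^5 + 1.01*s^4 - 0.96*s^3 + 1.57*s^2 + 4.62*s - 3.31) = 3.54*s^5 + 1.29*s^4 + 1.66*s^3 - 0.65*s^2 - 2.2*s - 0.95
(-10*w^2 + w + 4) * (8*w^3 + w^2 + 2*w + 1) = -80*w^5 - 2*w^4 + 13*w^3 - 4*w^2 + 9*w + 4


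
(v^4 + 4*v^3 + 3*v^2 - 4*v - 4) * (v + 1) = v^5 + 5*v^4 + 7*v^3 - v^2 - 8*v - 4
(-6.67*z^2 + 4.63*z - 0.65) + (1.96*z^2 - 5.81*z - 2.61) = -4.71*z^2 - 1.18*z - 3.26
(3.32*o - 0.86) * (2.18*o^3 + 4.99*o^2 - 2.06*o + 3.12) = 7.2376*o^4 + 14.692*o^3 - 11.1306*o^2 + 12.13*o - 2.6832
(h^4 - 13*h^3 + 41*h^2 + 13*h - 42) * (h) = h^5 - 13*h^4 + 41*h^3 + 13*h^2 - 42*h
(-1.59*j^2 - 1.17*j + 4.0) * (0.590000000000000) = -0.9381*j^2 - 0.6903*j + 2.36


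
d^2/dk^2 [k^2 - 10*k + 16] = 2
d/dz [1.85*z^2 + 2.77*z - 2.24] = 3.7*z + 2.77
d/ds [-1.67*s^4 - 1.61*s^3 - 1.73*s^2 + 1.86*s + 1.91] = -6.68*s^3 - 4.83*s^2 - 3.46*s + 1.86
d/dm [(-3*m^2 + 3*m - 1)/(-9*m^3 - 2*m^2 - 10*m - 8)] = (-27*m^4 + 54*m^3 + 9*m^2 + 44*m - 34)/(81*m^6 + 36*m^5 + 184*m^4 + 184*m^3 + 132*m^2 + 160*m + 64)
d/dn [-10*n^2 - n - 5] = -20*n - 1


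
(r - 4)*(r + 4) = r^2 - 16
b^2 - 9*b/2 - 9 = (b - 6)*(b + 3/2)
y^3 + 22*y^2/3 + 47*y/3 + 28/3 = (y + 1)*(y + 7/3)*(y + 4)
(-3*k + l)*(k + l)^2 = -3*k^3 - 5*k^2*l - k*l^2 + l^3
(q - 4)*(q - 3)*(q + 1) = q^3 - 6*q^2 + 5*q + 12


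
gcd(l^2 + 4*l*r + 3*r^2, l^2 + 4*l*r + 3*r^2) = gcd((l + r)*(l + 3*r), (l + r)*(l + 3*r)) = l^2 + 4*l*r + 3*r^2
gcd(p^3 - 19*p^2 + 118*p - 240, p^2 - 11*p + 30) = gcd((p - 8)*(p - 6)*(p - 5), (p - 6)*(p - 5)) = p^2 - 11*p + 30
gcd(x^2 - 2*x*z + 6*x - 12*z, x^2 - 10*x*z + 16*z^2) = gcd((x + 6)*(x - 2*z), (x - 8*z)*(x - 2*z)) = x - 2*z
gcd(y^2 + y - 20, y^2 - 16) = y - 4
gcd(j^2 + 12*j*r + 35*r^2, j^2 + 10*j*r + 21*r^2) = j + 7*r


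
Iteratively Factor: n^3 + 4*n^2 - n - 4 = (n + 1)*(n^2 + 3*n - 4) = (n + 1)*(n + 4)*(n - 1)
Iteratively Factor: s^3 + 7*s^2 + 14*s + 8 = (s + 4)*(s^2 + 3*s + 2) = (s + 1)*(s + 4)*(s + 2)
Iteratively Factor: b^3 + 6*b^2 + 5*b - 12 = (b - 1)*(b^2 + 7*b + 12) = (b - 1)*(b + 4)*(b + 3)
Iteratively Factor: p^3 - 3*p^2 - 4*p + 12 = (p + 2)*(p^2 - 5*p + 6) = (p - 2)*(p + 2)*(p - 3)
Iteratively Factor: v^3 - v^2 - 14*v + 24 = (v - 3)*(v^2 + 2*v - 8) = (v - 3)*(v - 2)*(v + 4)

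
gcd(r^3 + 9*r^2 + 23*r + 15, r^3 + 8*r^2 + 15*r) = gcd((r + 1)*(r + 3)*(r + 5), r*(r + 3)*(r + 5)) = r^2 + 8*r + 15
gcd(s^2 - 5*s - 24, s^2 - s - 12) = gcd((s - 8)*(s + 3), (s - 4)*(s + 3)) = s + 3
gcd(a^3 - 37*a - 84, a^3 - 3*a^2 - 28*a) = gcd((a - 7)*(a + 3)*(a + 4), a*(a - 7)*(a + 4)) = a^2 - 3*a - 28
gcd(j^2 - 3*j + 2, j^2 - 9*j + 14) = j - 2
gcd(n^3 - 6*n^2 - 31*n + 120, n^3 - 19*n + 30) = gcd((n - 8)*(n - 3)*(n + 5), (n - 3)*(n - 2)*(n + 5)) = n^2 + 2*n - 15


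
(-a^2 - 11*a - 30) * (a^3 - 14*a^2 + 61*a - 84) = -a^5 + 3*a^4 + 63*a^3 - 167*a^2 - 906*a + 2520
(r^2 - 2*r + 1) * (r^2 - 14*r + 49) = r^4 - 16*r^3 + 78*r^2 - 112*r + 49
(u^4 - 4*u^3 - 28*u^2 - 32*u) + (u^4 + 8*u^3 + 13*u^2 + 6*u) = 2*u^4 + 4*u^3 - 15*u^2 - 26*u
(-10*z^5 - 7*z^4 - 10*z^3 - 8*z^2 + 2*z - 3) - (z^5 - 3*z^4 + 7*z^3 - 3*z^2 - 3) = -11*z^5 - 4*z^4 - 17*z^3 - 5*z^2 + 2*z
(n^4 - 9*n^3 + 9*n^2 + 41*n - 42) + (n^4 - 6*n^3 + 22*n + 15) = 2*n^4 - 15*n^3 + 9*n^2 + 63*n - 27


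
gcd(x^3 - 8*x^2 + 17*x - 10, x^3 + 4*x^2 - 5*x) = x - 1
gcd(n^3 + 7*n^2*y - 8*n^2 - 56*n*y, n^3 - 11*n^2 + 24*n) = n^2 - 8*n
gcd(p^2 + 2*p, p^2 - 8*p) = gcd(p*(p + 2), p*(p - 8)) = p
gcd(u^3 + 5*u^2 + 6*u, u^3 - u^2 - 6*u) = u^2 + 2*u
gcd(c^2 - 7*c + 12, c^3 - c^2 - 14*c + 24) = c - 3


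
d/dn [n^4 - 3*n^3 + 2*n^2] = n*(4*n^2 - 9*n + 4)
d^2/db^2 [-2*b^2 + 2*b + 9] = -4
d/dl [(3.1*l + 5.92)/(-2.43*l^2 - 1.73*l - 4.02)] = (7.533*l^2 + 28.7712*l - 2.2204)/(5.9049*l^4 + 8.4078*l^3 + 22.5301*l^2 + 13.9092*l + 16.1604)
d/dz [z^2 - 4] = 2*z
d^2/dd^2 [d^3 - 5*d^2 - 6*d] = 6*d - 10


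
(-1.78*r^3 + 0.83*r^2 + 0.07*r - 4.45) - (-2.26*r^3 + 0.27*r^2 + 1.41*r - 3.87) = 0.48*r^3 + 0.56*r^2 - 1.34*r - 0.58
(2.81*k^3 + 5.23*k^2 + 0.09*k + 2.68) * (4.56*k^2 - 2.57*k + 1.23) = 12.8136*k^5 + 16.6271*k^4 - 9.5744*k^3 + 18.4224*k^2 - 6.7769*k + 3.2964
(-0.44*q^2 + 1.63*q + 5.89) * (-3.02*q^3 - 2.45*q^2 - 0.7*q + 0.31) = 1.3288*q^5 - 3.8446*q^4 - 21.4733*q^3 - 15.7079*q^2 - 3.6177*q + 1.8259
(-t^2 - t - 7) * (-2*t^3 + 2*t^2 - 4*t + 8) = 2*t^5 + 16*t^3 - 18*t^2 + 20*t - 56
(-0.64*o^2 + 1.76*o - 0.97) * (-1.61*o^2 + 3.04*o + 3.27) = 1.0304*o^4 - 4.7792*o^3 + 4.8193*o^2 + 2.8064*o - 3.1719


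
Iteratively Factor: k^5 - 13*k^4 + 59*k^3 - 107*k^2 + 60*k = (k - 4)*(k^4 - 9*k^3 + 23*k^2 - 15*k) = k*(k - 4)*(k^3 - 9*k^2 + 23*k - 15) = k*(k - 4)*(k - 1)*(k^2 - 8*k + 15) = k*(k - 5)*(k - 4)*(k - 1)*(k - 3)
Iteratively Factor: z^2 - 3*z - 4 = (z + 1)*(z - 4)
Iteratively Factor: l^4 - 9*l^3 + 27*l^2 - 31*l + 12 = (l - 1)*(l^3 - 8*l^2 + 19*l - 12) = (l - 1)^2*(l^2 - 7*l + 12) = (l - 4)*(l - 1)^2*(l - 3)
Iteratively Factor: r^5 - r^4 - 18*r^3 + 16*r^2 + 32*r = (r - 4)*(r^4 + 3*r^3 - 6*r^2 - 8*r) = (r - 4)*(r + 4)*(r^3 - r^2 - 2*r) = (r - 4)*(r - 2)*(r + 4)*(r^2 + r) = (r - 4)*(r - 2)*(r + 1)*(r + 4)*(r)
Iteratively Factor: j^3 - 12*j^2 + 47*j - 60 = (j - 3)*(j^2 - 9*j + 20) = (j - 4)*(j - 3)*(j - 5)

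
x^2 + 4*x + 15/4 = (x + 3/2)*(x + 5/2)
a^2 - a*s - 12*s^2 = (a - 4*s)*(a + 3*s)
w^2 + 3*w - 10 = (w - 2)*(w + 5)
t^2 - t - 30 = (t - 6)*(t + 5)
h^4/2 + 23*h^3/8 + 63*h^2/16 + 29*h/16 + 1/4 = (h/2 + 1/2)*(h + 1/4)*(h + 1/2)*(h + 4)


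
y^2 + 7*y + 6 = (y + 1)*(y + 6)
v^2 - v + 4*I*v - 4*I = (v - 1)*(v + 4*I)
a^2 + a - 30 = (a - 5)*(a + 6)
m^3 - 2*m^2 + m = m*(m - 1)^2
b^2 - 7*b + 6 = (b - 6)*(b - 1)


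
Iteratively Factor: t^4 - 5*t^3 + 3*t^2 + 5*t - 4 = (t + 1)*(t^3 - 6*t^2 + 9*t - 4) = (t - 1)*(t + 1)*(t^2 - 5*t + 4) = (t - 1)^2*(t + 1)*(t - 4)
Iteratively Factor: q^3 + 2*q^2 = (q)*(q^2 + 2*q) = q*(q + 2)*(q)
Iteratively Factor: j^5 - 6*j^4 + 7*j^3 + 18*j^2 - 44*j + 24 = (j - 3)*(j^4 - 3*j^3 - 2*j^2 + 12*j - 8) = (j - 3)*(j - 2)*(j^3 - j^2 - 4*j + 4) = (j - 3)*(j - 2)*(j - 1)*(j^2 - 4) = (j - 3)*(j - 2)^2*(j - 1)*(j + 2)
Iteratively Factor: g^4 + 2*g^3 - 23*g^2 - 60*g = (g + 3)*(g^3 - g^2 - 20*g) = g*(g + 3)*(g^2 - g - 20) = g*(g + 3)*(g + 4)*(g - 5)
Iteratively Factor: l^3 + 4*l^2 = (l)*(l^2 + 4*l) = l^2*(l + 4)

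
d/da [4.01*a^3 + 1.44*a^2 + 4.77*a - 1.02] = 12.03*a^2 + 2.88*a + 4.77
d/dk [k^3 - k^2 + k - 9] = 3*k^2 - 2*k + 1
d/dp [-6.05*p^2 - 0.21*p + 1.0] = -12.1*p - 0.21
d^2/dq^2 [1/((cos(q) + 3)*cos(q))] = (-(1 - cos(2*q))^2 + 45*cos(q)/4 - 11*cos(2*q)/2 - 9*cos(3*q)/4 + 33/2)/((cos(q) + 3)^3*cos(q)^3)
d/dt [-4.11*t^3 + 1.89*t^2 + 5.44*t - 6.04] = -12.33*t^2 + 3.78*t + 5.44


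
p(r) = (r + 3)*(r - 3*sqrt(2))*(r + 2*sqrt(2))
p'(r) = (r + 3)*(r - 3*sqrt(2)) + (r + 3)*(r + 2*sqrt(2)) + (r - 3*sqrt(2))*(r + 2*sqrt(2)) = 3*r^2 - 2*sqrt(2)*r + 6*r - 12 - 3*sqrt(2)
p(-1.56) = -10.60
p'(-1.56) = -13.89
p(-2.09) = -4.26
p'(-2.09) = -9.77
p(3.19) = -39.22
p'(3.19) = 24.40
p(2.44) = -51.66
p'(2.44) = 9.36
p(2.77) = -47.57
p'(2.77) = 15.56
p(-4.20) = -13.90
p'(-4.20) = 23.36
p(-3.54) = -2.99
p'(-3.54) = 10.12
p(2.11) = -53.82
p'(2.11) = 3.81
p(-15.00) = -2810.56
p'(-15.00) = 611.18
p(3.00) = -43.46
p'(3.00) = 20.27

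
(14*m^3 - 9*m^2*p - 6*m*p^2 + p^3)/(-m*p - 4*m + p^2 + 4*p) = (-14*m^2 - 5*m*p + p^2)/(p + 4)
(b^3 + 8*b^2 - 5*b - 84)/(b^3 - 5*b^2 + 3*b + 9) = (b^2 + 11*b + 28)/(b^2 - 2*b - 3)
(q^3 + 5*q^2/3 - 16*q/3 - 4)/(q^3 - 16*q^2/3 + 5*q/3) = (3*q^3 + 5*q^2 - 16*q - 12)/(q*(3*q^2 - 16*q + 5))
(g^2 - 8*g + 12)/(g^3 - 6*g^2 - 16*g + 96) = (g - 2)/(g^2 - 16)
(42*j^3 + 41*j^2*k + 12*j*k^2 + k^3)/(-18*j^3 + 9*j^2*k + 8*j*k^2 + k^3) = (-14*j^2 - 9*j*k - k^2)/(6*j^2 - 5*j*k - k^2)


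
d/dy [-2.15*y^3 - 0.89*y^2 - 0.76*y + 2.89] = -6.45*y^2 - 1.78*y - 0.76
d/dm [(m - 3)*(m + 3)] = 2*m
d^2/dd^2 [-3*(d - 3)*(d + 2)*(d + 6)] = -18*d - 30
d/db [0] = 0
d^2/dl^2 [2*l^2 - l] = 4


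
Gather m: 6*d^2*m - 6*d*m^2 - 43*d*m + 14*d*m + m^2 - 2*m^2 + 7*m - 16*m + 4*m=m^2*(-6*d - 1) + m*(6*d^2 - 29*d - 5)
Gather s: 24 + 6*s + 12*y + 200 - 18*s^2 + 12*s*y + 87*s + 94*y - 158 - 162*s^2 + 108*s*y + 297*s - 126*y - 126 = -180*s^2 + s*(120*y + 390) - 20*y - 60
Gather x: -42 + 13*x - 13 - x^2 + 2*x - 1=-x^2 + 15*x - 56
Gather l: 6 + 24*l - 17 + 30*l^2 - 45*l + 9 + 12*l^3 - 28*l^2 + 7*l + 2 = 12*l^3 + 2*l^2 - 14*l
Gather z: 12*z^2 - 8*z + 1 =12*z^2 - 8*z + 1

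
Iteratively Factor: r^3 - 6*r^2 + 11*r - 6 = (r - 2)*(r^2 - 4*r + 3) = (r - 2)*(r - 1)*(r - 3)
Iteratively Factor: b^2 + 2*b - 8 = (b + 4)*(b - 2)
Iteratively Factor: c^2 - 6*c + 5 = (c - 1)*(c - 5)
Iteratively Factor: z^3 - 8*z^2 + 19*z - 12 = (z - 4)*(z^2 - 4*z + 3) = (z - 4)*(z - 1)*(z - 3)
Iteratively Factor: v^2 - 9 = (v + 3)*(v - 3)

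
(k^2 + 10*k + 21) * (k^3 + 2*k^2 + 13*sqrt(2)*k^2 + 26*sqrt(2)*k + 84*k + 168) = k^5 + 12*k^4 + 13*sqrt(2)*k^4 + 125*k^3 + 156*sqrt(2)*k^3 + 533*sqrt(2)*k^2 + 1050*k^2 + 546*sqrt(2)*k + 3444*k + 3528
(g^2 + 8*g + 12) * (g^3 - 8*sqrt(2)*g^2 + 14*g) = g^5 - 8*sqrt(2)*g^4 + 8*g^4 - 64*sqrt(2)*g^3 + 26*g^3 - 96*sqrt(2)*g^2 + 112*g^2 + 168*g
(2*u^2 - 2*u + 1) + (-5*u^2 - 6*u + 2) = -3*u^2 - 8*u + 3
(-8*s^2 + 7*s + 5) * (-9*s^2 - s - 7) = 72*s^4 - 55*s^3 + 4*s^2 - 54*s - 35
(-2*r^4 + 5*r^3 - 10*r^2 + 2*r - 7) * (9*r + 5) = -18*r^5 + 35*r^4 - 65*r^3 - 32*r^2 - 53*r - 35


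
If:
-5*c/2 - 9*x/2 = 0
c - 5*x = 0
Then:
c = 0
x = 0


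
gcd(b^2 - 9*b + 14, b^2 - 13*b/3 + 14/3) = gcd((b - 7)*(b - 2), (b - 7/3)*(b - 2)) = b - 2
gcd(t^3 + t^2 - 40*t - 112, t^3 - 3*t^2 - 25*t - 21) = t - 7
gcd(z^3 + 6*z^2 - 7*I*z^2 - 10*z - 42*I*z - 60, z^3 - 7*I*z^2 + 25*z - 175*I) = z - 5*I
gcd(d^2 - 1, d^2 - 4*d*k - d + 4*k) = d - 1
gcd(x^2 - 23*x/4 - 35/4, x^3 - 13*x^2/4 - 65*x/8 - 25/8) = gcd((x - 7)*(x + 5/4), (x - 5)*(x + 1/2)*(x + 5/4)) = x + 5/4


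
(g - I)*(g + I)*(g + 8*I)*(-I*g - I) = -I*g^4 + 8*g^3 - I*g^3 + 8*g^2 - I*g^2 + 8*g - I*g + 8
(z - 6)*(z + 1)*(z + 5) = z^3 - 31*z - 30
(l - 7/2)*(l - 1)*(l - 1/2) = l^3 - 5*l^2 + 23*l/4 - 7/4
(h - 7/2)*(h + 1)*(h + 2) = h^3 - h^2/2 - 17*h/2 - 7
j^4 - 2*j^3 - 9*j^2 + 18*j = j*(j - 3)*(j - 2)*(j + 3)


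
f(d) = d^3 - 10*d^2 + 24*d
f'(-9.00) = 447.00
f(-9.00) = -1755.00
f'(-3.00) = 111.00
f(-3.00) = -189.00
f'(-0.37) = 31.81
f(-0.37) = -10.30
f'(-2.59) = 95.92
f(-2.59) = -146.61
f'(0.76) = 10.53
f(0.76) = 12.90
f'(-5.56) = 227.94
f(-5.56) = -614.46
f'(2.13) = -4.99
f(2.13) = 15.41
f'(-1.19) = 52.05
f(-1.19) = -44.41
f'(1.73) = -1.62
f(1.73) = 16.77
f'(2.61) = -7.76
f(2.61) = 12.30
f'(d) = 3*d^2 - 20*d + 24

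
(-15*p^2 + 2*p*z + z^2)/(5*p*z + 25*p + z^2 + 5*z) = (-3*p + z)/(z + 5)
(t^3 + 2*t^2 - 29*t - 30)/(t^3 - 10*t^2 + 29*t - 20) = (t^2 + 7*t + 6)/(t^2 - 5*t + 4)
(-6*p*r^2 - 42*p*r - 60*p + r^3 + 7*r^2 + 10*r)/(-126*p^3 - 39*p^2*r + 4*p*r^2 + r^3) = (r^2 + 7*r + 10)/(21*p^2 + 10*p*r + r^2)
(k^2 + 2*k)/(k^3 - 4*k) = 1/(k - 2)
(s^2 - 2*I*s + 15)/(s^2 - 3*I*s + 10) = (s + 3*I)/(s + 2*I)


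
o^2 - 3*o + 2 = (o - 2)*(o - 1)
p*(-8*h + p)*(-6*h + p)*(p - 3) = 48*h^2*p^2 - 144*h^2*p - 14*h*p^3 + 42*h*p^2 + p^4 - 3*p^3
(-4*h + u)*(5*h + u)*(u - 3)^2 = -20*h^2*u^2 + 120*h^2*u - 180*h^2 + h*u^3 - 6*h*u^2 + 9*h*u + u^4 - 6*u^3 + 9*u^2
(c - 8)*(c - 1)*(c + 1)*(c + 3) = c^4 - 5*c^3 - 25*c^2 + 5*c + 24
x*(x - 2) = x^2 - 2*x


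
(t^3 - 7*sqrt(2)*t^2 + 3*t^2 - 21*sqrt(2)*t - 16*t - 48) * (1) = t^3 - 7*sqrt(2)*t^2 + 3*t^2 - 21*sqrt(2)*t - 16*t - 48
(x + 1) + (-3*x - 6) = -2*x - 5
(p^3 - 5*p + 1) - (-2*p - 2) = p^3 - 3*p + 3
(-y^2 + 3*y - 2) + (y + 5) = -y^2 + 4*y + 3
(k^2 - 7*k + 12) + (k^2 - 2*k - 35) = 2*k^2 - 9*k - 23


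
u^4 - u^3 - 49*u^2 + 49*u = u*(u - 7)*(u - 1)*(u + 7)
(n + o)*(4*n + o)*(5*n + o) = 20*n^3 + 29*n^2*o + 10*n*o^2 + o^3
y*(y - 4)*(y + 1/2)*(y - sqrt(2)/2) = y^4 - 7*y^3/2 - sqrt(2)*y^3/2 - 2*y^2 + 7*sqrt(2)*y^2/4 + sqrt(2)*y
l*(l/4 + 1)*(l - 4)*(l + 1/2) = l^4/4 + l^3/8 - 4*l^2 - 2*l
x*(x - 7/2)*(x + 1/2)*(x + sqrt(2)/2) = x^4 - 3*x^3 + sqrt(2)*x^3/2 - 3*sqrt(2)*x^2/2 - 7*x^2/4 - 7*sqrt(2)*x/8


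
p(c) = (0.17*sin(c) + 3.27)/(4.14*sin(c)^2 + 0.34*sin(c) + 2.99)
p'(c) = (-8.28*sin(c)*cos(c) - 0.34*cos(c))*(0.17*sin(c) + 3.27)/(4.14*sin(c)^2 + 0.34*sin(c) + 2.99)^2 + 0.17*cos(c)/(4.14*sin(c)^2 + 0.34*sin(c) + 2.99)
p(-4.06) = 0.58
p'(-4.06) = 0.40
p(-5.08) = 0.50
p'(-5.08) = -0.20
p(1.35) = 0.47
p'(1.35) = -0.11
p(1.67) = 0.46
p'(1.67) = 0.05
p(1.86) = 0.48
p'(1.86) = 0.15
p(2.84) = 0.96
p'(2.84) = 0.70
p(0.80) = 0.63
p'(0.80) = -0.49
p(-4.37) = 0.49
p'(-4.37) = 0.18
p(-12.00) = 0.77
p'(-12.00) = -0.68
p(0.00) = 1.09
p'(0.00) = -0.07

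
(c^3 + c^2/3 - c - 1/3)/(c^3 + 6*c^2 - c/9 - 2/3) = 3*(c^2 - 1)/(3*c^2 + 17*c - 6)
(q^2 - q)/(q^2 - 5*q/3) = 3*(q - 1)/(3*q - 5)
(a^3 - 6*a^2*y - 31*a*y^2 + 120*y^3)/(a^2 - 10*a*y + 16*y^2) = (-a^2 - 2*a*y + 15*y^2)/(-a + 2*y)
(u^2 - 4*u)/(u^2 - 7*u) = (u - 4)/(u - 7)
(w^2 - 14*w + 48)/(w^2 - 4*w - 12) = (w - 8)/(w + 2)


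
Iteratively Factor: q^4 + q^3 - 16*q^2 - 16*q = (q)*(q^3 + q^2 - 16*q - 16) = q*(q - 4)*(q^2 + 5*q + 4) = q*(q - 4)*(q + 4)*(q + 1)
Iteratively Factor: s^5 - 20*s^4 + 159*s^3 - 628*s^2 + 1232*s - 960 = (s - 3)*(s^4 - 17*s^3 + 108*s^2 - 304*s + 320) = (s - 4)*(s - 3)*(s^3 - 13*s^2 + 56*s - 80) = (s - 5)*(s - 4)*(s - 3)*(s^2 - 8*s + 16) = (s - 5)*(s - 4)^2*(s - 3)*(s - 4)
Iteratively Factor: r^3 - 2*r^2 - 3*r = (r - 3)*(r^2 + r) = (r - 3)*(r + 1)*(r)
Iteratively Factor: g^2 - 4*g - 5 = (g + 1)*(g - 5)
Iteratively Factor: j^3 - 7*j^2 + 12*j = (j - 4)*(j^2 - 3*j) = (j - 4)*(j - 3)*(j)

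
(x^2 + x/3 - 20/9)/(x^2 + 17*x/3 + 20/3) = (x - 4/3)/(x + 4)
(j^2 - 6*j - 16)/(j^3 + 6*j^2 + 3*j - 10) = (j - 8)/(j^2 + 4*j - 5)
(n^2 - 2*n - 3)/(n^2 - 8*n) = (n^2 - 2*n - 3)/(n*(n - 8))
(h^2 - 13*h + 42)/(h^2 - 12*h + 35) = (h - 6)/(h - 5)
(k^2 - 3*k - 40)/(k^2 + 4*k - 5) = (k - 8)/(k - 1)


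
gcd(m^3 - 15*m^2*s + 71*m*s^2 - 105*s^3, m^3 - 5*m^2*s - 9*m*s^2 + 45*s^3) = m^2 - 8*m*s + 15*s^2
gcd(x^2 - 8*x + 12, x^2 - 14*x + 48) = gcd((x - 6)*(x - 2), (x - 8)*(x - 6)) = x - 6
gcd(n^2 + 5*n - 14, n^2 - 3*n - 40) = 1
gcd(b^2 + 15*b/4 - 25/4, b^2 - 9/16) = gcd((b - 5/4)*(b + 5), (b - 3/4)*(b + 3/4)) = 1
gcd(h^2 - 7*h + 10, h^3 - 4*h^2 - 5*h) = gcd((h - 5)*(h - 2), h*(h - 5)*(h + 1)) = h - 5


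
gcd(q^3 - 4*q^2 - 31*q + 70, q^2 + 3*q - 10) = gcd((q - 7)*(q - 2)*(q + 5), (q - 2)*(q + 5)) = q^2 + 3*q - 10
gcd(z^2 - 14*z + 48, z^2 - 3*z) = 1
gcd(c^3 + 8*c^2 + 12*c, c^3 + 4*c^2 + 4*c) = c^2 + 2*c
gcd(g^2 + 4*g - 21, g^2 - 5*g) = 1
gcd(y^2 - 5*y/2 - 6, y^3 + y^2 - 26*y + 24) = y - 4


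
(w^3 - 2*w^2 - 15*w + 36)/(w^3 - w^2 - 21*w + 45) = (w + 4)/(w + 5)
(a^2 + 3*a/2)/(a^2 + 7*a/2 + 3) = a/(a + 2)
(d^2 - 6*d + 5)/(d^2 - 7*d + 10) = (d - 1)/(d - 2)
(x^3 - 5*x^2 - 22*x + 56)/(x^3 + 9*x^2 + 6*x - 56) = (x - 7)/(x + 7)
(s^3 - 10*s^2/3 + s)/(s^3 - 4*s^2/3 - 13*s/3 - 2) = s*(3*s - 1)/(3*s^2 + 5*s + 2)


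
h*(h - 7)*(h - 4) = h^3 - 11*h^2 + 28*h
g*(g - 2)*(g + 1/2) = g^3 - 3*g^2/2 - g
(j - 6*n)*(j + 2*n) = j^2 - 4*j*n - 12*n^2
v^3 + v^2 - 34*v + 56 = (v - 4)*(v - 2)*(v + 7)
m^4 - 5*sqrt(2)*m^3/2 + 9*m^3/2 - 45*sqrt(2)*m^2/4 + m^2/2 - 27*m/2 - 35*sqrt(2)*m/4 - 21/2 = (m + 1)*(m + 7/2)*(m - 3*sqrt(2))*(m + sqrt(2)/2)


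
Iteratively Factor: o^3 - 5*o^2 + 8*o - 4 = (o - 2)*(o^2 - 3*o + 2) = (o - 2)^2*(o - 1)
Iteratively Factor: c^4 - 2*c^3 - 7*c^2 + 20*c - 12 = (c - 2)*(c^3 - 7*c + 6) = (c - 2)*(c + 3)*(c^2 - 3*c + 2) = (c - 2)*(c - 1)*(c + 3)*(c - 2)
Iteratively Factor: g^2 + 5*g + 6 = (g + 3)*(g + 2)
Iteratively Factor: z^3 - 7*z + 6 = (z + 3)*(z^2 - 3*z + 2) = (z - 1)*(z + 3)*(z - 2)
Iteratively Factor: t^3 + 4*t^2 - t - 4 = (t + 4)*(t^2 - 1) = (t - 1)*(t + 4)*(t + 1)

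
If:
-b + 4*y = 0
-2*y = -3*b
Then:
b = 0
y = 0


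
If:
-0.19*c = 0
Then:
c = 0.00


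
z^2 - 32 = (z - 4*sqrt(2))*(z + 4*sqrt(2))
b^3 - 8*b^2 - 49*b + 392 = (b - 8)*(b - 7)*(b + 7)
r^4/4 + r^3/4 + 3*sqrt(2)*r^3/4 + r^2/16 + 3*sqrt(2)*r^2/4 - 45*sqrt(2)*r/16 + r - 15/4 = (r/2 + sqrt(2)/2)*(r/2 + sqrt(2))*(r - 3/2)*(r + 5/2)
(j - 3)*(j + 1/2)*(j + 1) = j^3 - 3*j^2/2 - 4*j - 3/2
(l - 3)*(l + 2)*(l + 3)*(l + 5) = l^4 + 7*l^3 + l^2 - 63*l - 90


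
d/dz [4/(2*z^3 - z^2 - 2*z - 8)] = 8*(-3*z^2 + z + 1)/(-2*z^3 + z^2 + 2*z + 8)^2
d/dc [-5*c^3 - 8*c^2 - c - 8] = -15*c^2 - 16*c - 1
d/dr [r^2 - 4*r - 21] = 2*r - 4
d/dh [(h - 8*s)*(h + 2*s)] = 2*h - 6*s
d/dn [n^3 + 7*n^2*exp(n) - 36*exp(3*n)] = 7*n^2*exp(n) + 3*n^2 + 14*n*exp(n) - 108*exp(3*n)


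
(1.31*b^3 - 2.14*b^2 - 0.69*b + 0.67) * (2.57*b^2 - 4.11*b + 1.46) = 3.3667*b^5 - 10.8839*b^4 + 8.9347*b^3 + 1.4334*b^2 - 3.7611*b + 0.9782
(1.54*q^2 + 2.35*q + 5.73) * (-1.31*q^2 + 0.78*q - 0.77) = -2.0174*q^4 - 1.8773*q^3 - 6.8591*q^2 + 2.6599*q - 4.4121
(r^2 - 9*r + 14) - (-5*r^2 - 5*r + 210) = 6*r^2 - 4*r - 196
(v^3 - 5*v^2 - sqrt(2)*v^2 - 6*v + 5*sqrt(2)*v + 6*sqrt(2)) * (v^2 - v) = v^5 - 6*v^4 - sqrt(2)*v^4 - v^3 + 6*sqrt(2)*v^3 + sqrt(2)*v^2 + 6*v^2 - 6*sqrt(2)*v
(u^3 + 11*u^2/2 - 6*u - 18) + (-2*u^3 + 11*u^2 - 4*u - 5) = -u^3 + 33*u^2/2 - 10*u - 23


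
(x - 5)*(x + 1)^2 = x^3 - 3*x^2 - 9*x - 5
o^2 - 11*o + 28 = (o - 7)*(o - 4)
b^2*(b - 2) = b^3 - 2*b^2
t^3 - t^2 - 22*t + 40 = (t - 4)*(t - 2)*(t + 5)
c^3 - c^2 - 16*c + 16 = (c - 4)*(c - 1)*(c + 4)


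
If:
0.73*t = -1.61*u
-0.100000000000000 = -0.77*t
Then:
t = 0.13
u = -0.06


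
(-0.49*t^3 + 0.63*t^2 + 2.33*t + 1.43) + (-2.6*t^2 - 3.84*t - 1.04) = -0.49*t^3 - 1.97*t^2 - 1.51*t + 0.39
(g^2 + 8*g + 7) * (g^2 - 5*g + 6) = g^4 + 3*g^3 - 27*g^2 + 13*g + 42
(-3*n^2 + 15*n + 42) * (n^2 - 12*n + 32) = -3*n^4 + 51*n^3 - 234*n^2 - 24*n + 1344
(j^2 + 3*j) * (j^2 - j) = j^4 + 2*j^3 - 3*j^2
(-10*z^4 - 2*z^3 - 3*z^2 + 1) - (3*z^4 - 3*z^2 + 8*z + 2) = -13*z^4 - 2*z^3 - 8*z - 1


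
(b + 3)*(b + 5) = b^2 + 8*b + 15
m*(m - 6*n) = m^2 - 6*m*n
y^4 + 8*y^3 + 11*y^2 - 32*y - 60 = (y - 2)*(y + 2)*(y + 3)*(y + 5)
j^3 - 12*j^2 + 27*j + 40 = (j - 8)*(j - 5)*(j + 1)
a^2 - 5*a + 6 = (a - 3)*(a - 2)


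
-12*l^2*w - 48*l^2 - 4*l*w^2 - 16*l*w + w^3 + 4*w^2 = (-6*l + w)*(2*l + w)*(w + 4)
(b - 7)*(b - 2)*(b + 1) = b^3 - 8*b^2 + 5*b + 14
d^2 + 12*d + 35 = (d + 5)*(d + 7)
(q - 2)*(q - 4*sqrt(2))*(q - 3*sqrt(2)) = q^3 - 7*sqrt(2)*q^2 - 2*q^2 + 14*sqrt(2)*q + 24*q - 48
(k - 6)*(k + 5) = k^2 - k - 30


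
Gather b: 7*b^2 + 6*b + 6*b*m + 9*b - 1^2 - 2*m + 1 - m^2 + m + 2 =7*b^2 + b*(6*m + 15) - m^2 - m + 2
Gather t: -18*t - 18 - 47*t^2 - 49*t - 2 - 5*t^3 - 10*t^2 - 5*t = -5*t^3 - 57*t^2 - 72*t - 20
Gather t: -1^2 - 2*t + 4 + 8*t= 6*t + 3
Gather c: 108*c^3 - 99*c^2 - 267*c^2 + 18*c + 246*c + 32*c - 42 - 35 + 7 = 108*c^3 - 366*c^2 + 296*c - 70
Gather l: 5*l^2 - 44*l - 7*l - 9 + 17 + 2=5*l^2 - 51*l + 10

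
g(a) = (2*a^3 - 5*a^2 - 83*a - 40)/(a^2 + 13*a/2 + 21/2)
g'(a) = (-2*a - 13/2)*(2*a^3 - 5*a^2 - 83*a - 40)/(a^2 + 13*a/2 + 21/2)^2 + (6*a^2 - 10*a - 83)/(a^2 + 13*a/2 + 21/2) = 2*(4*a^4 + 52*a^3 + 227*a^2 - 50*a - 1223)/(4*a^4 + 52*a^3 + 253*a^2 + 546*a + 441)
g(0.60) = -6.18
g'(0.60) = -2.66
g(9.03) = 1.83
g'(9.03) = 1.80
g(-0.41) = -0.87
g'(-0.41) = -9.12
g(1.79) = -7.62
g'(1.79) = -0.19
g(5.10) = -4.71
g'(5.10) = 1.45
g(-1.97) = 56.36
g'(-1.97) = -116.94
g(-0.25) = -2.19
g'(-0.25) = -7.49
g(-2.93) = 2755.84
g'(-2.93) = -44258.84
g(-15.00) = -48.33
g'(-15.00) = 2.04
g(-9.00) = -35.03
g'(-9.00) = 2.73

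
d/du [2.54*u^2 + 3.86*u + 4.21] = 5.08*u + 3.86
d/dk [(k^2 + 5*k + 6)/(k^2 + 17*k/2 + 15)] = 2*(7*k^2 + 36*k + 48)/(4*k^4 + 68*k^3 + 409*k^2 + 1020*k + 900)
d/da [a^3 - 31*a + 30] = 3*a^2 - 31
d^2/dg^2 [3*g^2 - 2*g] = 6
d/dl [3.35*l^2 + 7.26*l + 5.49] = 6.7*l + 7.26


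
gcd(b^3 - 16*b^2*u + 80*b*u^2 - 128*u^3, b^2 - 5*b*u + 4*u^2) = -b + 4*u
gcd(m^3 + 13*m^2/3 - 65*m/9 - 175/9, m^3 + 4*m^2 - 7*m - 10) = m + 5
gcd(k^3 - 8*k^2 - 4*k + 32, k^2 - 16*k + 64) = k - 8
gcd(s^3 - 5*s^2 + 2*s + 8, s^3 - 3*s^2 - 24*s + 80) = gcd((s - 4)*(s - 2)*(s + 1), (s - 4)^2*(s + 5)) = s - 4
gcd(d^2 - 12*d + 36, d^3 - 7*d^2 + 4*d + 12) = d - 6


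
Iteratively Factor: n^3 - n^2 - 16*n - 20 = (n + 2)*(n^2 - 3*n - 10) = (n + 2)^2*(n - 5)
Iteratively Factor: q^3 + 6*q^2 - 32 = (q + 4)*(q^2 + 2*q - 8) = (q + 4)^2*(q - 2)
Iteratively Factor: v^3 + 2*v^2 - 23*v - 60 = (v - 5)*(v^2 + 7*v + 12) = (v - 5)*(v + 3)*(v + 4)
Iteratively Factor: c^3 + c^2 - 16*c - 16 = (c - 4)*(c^2 + 5*c + 4) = (c - 4)*(c + 4)*(c + 1)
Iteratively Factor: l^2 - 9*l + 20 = (l - 4)*(l - 5)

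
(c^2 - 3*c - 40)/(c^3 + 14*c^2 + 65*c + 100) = (c - 8)/(c^2 + 9*c + 20)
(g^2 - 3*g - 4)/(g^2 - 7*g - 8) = (g - 4)/(g - 8)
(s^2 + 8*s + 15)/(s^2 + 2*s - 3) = (s + 5)/(s - 1)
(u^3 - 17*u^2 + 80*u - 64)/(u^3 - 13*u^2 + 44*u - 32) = (u - 8)/(u - 4)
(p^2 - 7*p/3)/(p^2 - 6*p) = (p - 7/3)/(p - 6)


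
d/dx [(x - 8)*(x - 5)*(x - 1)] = 3*x^2 - 28*x + 53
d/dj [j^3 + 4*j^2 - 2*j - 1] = 3*j^2 + 8*j - 2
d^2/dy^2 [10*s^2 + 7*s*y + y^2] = 2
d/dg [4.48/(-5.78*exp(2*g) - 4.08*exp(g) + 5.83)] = (51.7888*exp(g) + 18.2784)*exp(g)/(5.78*exp(2*g) + 4.08*exp(g) - 5.83)^2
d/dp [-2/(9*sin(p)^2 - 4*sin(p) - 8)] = 4*(9*sin(p) - 2)*cos(p)/(-9*sin(p)^2 + 4*sin(p) + 8)^2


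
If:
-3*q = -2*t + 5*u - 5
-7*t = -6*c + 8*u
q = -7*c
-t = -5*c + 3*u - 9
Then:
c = 197/42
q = -197/6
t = -283/21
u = 643/42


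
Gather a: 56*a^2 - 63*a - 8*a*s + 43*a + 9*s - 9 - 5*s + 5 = 56*a^2 + a*(-8*s - 20) + 4*s - 4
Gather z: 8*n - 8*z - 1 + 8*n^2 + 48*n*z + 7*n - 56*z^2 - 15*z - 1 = 8*n^2 + 15*n - 56*z^2 + z*(48*n - 23) - 2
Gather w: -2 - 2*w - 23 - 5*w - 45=-7*w - 70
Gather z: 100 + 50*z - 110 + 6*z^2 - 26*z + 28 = 6*z^2 + 24*z + 18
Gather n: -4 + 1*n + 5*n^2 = 5*n^2 + n - 4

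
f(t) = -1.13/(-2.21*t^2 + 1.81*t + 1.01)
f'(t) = -1.13*(4.42*t - 1.81)/(-2.21*t^2 + 1.81*t + 1.01)^2 = (2.0453 - 4.9946*t)/(-2.21*t^2 + 1.81*t + 1.01)^2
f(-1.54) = 0.16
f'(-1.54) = 0.20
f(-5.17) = 0.02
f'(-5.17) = 0.01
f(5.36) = 0.02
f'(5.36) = -0.01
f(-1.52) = 0.17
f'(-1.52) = 0.21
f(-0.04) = -1.21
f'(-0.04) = 2.57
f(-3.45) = 0.04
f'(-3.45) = 0.02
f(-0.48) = 3.07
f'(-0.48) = 32.81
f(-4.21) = 0.02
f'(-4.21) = 0.01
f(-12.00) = 0.00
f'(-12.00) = 0.00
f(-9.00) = 0.01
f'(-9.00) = 0.00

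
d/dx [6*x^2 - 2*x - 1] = 12*x - 2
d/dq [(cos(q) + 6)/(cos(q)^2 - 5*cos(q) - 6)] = (cos(q)^2 + 12*cos(q) - 24)*sin(q)/(sin(q)^2 + 5*cos(q) + 5)^2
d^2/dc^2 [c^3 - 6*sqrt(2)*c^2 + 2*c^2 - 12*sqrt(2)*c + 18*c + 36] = 6*c - 12*sqrt(2) + 4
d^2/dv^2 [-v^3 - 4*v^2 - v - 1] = -6*v - 8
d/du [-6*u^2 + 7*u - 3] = 7 - 12*u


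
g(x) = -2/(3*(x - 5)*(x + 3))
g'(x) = 2/(3*(x - 5)*(x + 3)^2) + 2/(3*(x - 5)^2*(x + 3)) = 4*(x - 1)/(3*(x - 5)^2*(x + 3)^2)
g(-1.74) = 0.08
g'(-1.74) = -0.05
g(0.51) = 0.04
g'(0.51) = -0.00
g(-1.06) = 0.06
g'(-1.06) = -0.02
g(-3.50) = -0.16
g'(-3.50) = -0.33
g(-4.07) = -0.07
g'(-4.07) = -0.07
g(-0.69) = 0.05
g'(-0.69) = -0.01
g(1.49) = 0.04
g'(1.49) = 0.00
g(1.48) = 0.04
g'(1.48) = 0.00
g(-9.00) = -0.00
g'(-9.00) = 0.00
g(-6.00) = -0.02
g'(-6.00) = -0.00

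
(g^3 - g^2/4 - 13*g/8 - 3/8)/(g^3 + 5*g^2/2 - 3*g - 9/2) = (g + 1/4)/(g + 3)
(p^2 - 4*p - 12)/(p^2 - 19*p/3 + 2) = 3*(p + 2)/(3*p - 1)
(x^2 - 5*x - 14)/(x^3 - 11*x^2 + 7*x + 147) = (x + 2)/(x^2 - 4*x - 21)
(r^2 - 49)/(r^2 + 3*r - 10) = (r^2 - 49)/(r^2 + 3*r - 10)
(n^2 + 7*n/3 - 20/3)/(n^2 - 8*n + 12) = (3*n^2 + 7*n - 20)/(3*(n^2 - 8*n + 12))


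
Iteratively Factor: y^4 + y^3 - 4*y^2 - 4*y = (y)*(y^3 + y^2 - 4*y - 4) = y*(y + 2)*(y^2 - y - 2) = y*(y + 1)*(y + 2)*(y - 2)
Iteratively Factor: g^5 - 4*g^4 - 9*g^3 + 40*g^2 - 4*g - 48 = (g - 2)*(g^4 - 2*g^3 - 13*g^2 + 14*g + 24) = (g - 4)*(g - 2)*(g^3 + 2*g^2 - 5*g - 6) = (g - 4)*(g - 2)*(g + 1)*(g^2 + g - 6) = (g - 4)*(g - 2)^2*(g + 1)*(g + 3)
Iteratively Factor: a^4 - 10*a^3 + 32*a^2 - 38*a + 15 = (a - 1)*(a^3 - 9*a^2 + 23*a - 15) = (a - 1)^2*(a^2 - 8*a + 15) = (a - 5)*(a - 1)^2*(a - 3)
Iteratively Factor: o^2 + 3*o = (o + 3)*(o)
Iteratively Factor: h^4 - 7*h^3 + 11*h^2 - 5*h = (h)*(h^3 - 7*h^2 + 11*h - 5) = h*(h - 1)*(h^2 - 6*h + 5) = h*(h - 1)^2*(h - 5)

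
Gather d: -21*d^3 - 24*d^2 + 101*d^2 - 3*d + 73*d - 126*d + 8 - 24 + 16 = -21*d^3 + 77*d^2 - 56*d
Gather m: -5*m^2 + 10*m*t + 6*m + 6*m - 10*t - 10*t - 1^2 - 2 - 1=-5*m^2 + m*(10*t + 12) - 20*t - 4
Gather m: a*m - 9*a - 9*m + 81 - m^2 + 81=-9*a - m^2 + m*(a - 9) + 162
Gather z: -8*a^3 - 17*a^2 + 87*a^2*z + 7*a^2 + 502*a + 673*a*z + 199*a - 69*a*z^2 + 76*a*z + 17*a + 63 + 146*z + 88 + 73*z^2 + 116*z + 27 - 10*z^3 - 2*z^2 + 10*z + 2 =-8*a^3 - 10*a^2 + 718*a - 10*z^3 + z^2*(71 - 69*a) + z*(87*a^2 + 749*a + 272) + 180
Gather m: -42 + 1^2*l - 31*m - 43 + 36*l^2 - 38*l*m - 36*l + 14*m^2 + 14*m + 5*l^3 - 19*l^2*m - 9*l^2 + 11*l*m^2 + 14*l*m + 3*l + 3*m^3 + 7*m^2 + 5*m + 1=5*l^3 + 27*l^2 - 32*l + 3*m^3 + m^2*(11*l + 21) + m*(-19*l^2 - 24*l - 12) - 84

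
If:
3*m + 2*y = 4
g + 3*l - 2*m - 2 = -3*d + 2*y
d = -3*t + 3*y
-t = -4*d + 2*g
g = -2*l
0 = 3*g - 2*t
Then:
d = 294/67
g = 336/67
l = -168/67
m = -312/67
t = 504/67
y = 602/67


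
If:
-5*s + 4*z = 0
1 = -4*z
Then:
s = -1/5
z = -1/4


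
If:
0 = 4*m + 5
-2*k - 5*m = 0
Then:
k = 25/8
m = -5/4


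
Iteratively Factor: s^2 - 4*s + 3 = (s - 3)*(s - 1)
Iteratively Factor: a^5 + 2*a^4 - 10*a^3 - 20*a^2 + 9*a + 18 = (a + 2)*(a^4 - 10*a^2 + 9) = (a + 1)*(a + 2)*(a^3 - a^2 - 9*a + 9) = (a + 1)*(a + 2)*(a + 3)*(a^2 - 4*a + 3) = (a - 3)*(a + 1)*(a + 2)*(a + 3)*(a - 1)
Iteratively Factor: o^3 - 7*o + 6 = (o - 1)*(o^2 + o - 6) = (o - 1)*(o + 3)*(o - 2)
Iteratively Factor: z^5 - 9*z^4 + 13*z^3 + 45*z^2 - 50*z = (z + 2)*(z^4 - 11*z^3 + 35*z^2 - 25*z) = (z - 5)*(z + 2)*(z^3 - 6*z^2 + 5*z) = z*(z - 5)*(z + 2)*(z^2 - 6*z + 5) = z*(z - 5)*(z - 1)*(z + 2)*(z - 5)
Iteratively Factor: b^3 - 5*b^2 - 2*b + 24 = (b - 4)*(b^2 - b - 6) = (b - 4)*(b - 3)*(b + 2)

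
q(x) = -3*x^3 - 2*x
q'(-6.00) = -326.00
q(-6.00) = 660.00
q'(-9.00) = -731.00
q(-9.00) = 2205.00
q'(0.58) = -5.03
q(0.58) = -1.75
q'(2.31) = -50.02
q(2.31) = -41.60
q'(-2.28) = -48.79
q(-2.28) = 40.12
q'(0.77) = -7.34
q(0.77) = -2.91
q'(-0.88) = -8.97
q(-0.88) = 3.80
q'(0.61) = -5.35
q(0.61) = -1.90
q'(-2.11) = -42.07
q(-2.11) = 32.40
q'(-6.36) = -366.05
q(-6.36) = 784.50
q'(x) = -9*x^2 - 2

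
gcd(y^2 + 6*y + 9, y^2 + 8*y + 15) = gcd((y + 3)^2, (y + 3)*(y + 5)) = y + 3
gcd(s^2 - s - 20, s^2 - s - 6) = 1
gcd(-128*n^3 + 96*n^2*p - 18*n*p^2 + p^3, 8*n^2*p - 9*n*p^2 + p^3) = -8*n + p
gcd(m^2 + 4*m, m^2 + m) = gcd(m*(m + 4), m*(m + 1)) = m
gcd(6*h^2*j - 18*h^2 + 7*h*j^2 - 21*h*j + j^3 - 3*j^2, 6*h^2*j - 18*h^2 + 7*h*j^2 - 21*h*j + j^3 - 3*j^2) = 6*h^2*j - 18*h^2 + 7*h*j^2 - 21*h*j + j^3 - 3*j^2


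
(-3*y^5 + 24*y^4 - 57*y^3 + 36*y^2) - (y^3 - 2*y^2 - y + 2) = -3*y^5 + 24*y^4 - 58*y^3 + 38*y^2 + y - 2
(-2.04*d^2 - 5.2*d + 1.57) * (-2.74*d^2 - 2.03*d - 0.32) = 5.5896*d^4 + 18.3892*d^3 + 6.907*d^2 - 1.5231*d - 0.5024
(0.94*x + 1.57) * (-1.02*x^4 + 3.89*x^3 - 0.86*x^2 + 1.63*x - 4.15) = -0.9588*x^5 + 2.0552*x^4 + 5.2989*x^3 + 0.182*x^2 - 1.3419*x - 6.5155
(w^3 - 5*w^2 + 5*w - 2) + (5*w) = w^3 - 5*w^2 + 10*w - 2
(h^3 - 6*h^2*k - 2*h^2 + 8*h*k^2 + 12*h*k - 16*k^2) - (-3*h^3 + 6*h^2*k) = 4*h^3 - 12*h^2*k - 2*h^2 + 8*h*k^2 + 12*h*k - 16*k^2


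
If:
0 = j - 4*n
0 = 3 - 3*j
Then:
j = 1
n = 1/4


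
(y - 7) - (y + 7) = -14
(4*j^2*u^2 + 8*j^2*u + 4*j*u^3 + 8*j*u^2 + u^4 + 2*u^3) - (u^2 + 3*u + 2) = 4*j^2*u^2 + 8*j^2*u + 4*j*u^3 + 8*j*u^2 + u^4 + 2*u^3 - u^2 - 3*u - 2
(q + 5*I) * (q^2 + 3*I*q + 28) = q^3 + 8*I*q^2 + 13*q + 140*I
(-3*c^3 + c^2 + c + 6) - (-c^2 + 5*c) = -3*c^3 + 2*c^2 - 4*c + 6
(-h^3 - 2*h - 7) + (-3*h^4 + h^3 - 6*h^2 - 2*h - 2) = -3*h^4 - 6*h^2 - 4*h - 9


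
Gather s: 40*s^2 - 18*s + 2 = 40*s^2 - 18*s + 2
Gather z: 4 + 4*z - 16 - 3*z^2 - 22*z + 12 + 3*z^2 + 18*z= 0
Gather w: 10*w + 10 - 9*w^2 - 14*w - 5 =-9*w^2 - 4*w + 5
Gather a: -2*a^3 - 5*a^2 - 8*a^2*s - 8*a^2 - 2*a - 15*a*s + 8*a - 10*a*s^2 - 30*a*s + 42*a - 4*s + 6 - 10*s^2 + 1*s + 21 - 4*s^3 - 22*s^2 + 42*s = -2*a^3 + a^2*(-8*s - 13) + a*(-10*s^2 - 45*s + 48) - 4*s^3 - 32*s^2 + 39*s + 27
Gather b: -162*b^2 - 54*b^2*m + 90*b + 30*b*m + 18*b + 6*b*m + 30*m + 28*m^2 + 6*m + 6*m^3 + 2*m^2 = b^2*(-54*m - 162) + b*(36*m + 108) + 6*m^3 + 30*m^2 + 36*m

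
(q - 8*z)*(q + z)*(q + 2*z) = q^3 - 5*q^2*z - 22*q*z^2 - 16*z^3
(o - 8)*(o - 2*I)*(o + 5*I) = o^3 - 8*o^2 + 3*I*o^2 + 10*o - 24*I*o - 80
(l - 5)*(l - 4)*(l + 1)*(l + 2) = l^4 - 6*l^3 - 5*l^2 + 42*l + 40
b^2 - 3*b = b*(b - 3)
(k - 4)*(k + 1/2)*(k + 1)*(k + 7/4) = k^4 - 3*k^3/4 - 79*k^2/8 - 93*k/8 - 7/2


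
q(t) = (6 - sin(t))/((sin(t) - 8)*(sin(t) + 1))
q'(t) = -(6 - sin(t))*cos(t)/((sin(t) - 8)*(sin(t) + 1)^2) - (6 - sin(t))*cos(t)/((sin(t) - 8)^2*(sin(t) + 1)) - cos(t)/((sin(t) - 8)*(sin(t) + 1))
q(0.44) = -0.52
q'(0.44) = 0.35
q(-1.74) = -54.44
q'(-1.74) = -642.22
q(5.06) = -12.98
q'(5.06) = 74.07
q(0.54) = -0.48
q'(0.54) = 0.29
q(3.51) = -1.19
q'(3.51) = -1.78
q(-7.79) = -380.10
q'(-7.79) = 11878.17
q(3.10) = -0.72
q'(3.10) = -0.72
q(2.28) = -0.41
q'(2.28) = -0.17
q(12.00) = -1.65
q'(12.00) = 3.06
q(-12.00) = -0.48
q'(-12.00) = 0.28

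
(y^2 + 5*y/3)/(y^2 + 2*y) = (y + 5/3)/(y + 2)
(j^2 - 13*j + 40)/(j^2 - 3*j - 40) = (j - 5)/(j + 5)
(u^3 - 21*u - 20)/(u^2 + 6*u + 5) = (u^2 - u - 20)/(u + 5)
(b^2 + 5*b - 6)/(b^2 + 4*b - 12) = (b - 1)/(b - 2)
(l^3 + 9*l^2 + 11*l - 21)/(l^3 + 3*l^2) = 1 + 6/l - 7/l^2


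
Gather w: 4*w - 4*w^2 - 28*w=-4*w^2 - 24*w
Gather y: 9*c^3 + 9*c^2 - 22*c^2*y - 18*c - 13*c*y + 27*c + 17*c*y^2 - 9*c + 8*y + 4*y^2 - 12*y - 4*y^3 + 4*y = 9*c^3 + 9*c^2 - 4*y^3 + y^2*(17*c + 4) + y*(-22*c^2 - 13*c)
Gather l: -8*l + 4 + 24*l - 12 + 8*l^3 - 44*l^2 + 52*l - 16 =8*l^3 - 44*l^2 + 68*l - 24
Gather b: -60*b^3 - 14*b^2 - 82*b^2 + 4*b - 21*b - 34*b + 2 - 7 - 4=-60*b^3 - 96*b^2 - 51*b - 9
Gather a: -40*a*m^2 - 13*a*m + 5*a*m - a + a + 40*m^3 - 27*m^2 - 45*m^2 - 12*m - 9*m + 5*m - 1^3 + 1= a*(-40*m^2 - 8*m) + 40*m^3 - 72*m^2 - 16*m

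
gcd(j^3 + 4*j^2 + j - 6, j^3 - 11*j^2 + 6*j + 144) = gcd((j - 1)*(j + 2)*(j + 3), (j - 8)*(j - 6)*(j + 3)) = j + 3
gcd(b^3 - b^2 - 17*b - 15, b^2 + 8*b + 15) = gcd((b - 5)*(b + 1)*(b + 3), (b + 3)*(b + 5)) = b + 3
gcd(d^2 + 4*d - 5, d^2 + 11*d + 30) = d + 5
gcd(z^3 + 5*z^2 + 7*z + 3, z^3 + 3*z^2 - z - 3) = z^2 + 4*z + 3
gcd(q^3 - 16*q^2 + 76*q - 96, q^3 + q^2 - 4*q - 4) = q - 2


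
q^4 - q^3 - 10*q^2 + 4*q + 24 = (q - 3)*(q - 2)*(q + 2)^2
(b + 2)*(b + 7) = b^2 + 9*b + 14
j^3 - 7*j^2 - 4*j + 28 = (j - 7)*(j - 2)*(j + 2)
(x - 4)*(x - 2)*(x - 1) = x^3 - 7*x^2 + 14*x - 8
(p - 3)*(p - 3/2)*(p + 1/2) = p^3 - 4*p^2 + 9*p/4 + 9/4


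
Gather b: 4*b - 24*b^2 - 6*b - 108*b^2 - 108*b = -132*b^2 - 110*b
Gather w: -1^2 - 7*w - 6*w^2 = -6*w^2 - 7*w - 1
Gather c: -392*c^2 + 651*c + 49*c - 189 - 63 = -392*c^2 + 700*c - 252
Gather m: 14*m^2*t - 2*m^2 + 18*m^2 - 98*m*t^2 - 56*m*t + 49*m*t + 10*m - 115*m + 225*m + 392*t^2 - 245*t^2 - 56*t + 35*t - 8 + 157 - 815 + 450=m^2*(14*t + 16) + m*(-98*t^2 - 7*t + 120) + 147*t^2 - 21*t - 216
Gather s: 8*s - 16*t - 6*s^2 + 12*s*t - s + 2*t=-6*s^2 + s*(12*t + 7) - 14*t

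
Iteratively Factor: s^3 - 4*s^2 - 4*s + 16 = (s - 2)*(s^2 - 2*s - 8) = (s - 2)*(s + 2)*(s - 4)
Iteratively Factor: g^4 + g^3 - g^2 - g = (g + 1)*(g^3 - g) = (g - 1)*(g + 1)*(g^2 + g) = (g - 1)*(g + 1)^2*(g)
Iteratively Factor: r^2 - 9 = (r + 3)*(r - 3)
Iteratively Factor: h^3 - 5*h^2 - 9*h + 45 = (h + 3)*(h^2 - 8*h + 15) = (h - 3)*(h + 3)*(h - 5)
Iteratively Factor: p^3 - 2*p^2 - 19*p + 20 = (p - 5)*(p^2 + 3*p - 4) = (p - 5)*(p + 4)*(p - 1)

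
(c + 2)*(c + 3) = c^2 + 5*c + 6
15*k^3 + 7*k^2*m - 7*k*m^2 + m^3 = (-5*k + m)*(-3*k + m)*(k + m)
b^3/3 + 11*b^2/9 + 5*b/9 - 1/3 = (b/3 + 1)*(b - 1/3)*(b + 1)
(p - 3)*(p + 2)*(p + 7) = p^3 + 6*p^2 - 13*p - 42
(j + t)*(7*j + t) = 7*j^2 + 8*j*t + t^2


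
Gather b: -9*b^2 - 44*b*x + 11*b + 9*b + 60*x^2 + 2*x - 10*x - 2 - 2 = -9*b^2 + b*(20 - 44*x) + 60*x^2 - 8*x - 4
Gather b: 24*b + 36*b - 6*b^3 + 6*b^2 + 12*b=-6*b^3 + 6*b^2 + 72*b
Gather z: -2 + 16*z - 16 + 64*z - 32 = 80*z - 50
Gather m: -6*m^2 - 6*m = -6*m^2 - 6*m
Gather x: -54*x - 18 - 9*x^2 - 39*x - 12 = -9*x^2 - 93*x - 30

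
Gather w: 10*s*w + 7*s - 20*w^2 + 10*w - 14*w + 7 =7*s - 20*w^2 + w*(10*s - 4) + 7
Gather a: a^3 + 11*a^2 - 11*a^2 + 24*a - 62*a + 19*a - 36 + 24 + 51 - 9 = a^3 - 19*a + 30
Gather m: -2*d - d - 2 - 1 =-3*d - 3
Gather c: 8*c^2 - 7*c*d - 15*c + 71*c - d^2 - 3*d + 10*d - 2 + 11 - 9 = 8*c^2 + c*(56 - 7*d) - d^2 + 7*d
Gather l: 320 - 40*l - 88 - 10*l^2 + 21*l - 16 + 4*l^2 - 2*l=-6*l^2 - 21*l + 216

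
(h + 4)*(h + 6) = h^2 + 10*h + 24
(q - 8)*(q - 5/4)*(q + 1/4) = q^3 - 9*q^2 + 123*q/16 + 5/2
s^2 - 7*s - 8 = (s - 8)*(s + 1)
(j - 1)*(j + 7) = j^2 + 6*j - 7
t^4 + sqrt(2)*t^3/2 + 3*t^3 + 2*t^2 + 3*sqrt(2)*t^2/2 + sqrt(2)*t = t*(t + 1)*(t + 2)*(t + sqrt(2)/2)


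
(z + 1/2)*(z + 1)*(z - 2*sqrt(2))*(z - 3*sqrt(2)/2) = z^4 - 7*sqrt(2)*z^3/2 + 3*z^3/2 - 21*sqrt(2)*z^2/4 + 13*z^2/2 - 7*sqrt(2)*z/4 + 9*z + 3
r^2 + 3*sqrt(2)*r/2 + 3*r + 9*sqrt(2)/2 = (r + 3)*(r + 3*sqrt(2)/2)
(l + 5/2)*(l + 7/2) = l^2 + 6*l + 35/4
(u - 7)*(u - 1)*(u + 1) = u^3 - 7*u^2 - u + 7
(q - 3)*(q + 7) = q^2 + 4*q - 21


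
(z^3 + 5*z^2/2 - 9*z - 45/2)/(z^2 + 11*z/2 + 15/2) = z - 3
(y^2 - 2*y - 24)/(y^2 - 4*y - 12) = (y + 4)/(y + 2)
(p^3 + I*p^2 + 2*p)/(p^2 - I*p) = p + 2*I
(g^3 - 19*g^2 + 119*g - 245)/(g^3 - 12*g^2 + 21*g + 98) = (g - 5)/(g + 2)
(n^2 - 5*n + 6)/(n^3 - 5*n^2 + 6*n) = 1/n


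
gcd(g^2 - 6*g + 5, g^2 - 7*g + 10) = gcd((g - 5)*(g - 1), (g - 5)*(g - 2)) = g - 5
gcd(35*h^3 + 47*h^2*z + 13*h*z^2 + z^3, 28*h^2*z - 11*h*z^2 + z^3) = 1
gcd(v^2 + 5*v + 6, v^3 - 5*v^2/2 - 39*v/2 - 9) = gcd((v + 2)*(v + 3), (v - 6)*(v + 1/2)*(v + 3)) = v + 3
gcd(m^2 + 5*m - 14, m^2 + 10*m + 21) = m + 7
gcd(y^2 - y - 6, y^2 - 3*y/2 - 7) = y + 2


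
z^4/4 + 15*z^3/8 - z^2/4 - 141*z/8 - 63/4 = (z/4 + 1/4)*(z - 3)*(z + 7/2)*(z + 6)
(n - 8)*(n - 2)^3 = n^4 - 14*n^3 + 60*n^2 - 104*n + 64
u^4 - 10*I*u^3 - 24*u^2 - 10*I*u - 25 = (u - 5*I)^2*(u - I)*(u + I)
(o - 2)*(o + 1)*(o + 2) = o^3 + o^2 - 4*o - 4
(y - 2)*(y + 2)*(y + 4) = y^3 + 4*y^2 - 4*y - 16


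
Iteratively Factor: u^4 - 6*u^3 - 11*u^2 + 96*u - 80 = (u - 4)*(u^3 - 2*u^2 - 19*u + 20) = (u - 5)*(u - 4)*(u^2 + 3*u - 4) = (u - 5)*(u - 4)*(u - 1)*(u + 4)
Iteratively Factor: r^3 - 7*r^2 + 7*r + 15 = (r - 5)*(r^2 - 2*r - 3) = (r - 5)*(r + 1)*(r - 3)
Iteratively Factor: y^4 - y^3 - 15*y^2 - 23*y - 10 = (y + 1)*(y^3 - 2*y^2 - 13*y - 10) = (y + 1)*(y + 2)*(y^2 - 4*y - 5) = (y - 5)*(y + 1)*(y + 2)*(y + 1)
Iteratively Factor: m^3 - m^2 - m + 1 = (m - 1)*(m^2 - 1) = (m - 1)^2*(m + 1)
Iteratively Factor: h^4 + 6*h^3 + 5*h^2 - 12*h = (h + 4)*(h^3 + 2*h^2 - 3*h) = h*(h + 4)*(h^2 + 2*h - 3) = h*(h + 3)*(h + 4)*(h - 1)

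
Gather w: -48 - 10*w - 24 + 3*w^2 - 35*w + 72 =3*w^2 - 45*w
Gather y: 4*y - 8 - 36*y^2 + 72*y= -36*y^2 + 76*y - 8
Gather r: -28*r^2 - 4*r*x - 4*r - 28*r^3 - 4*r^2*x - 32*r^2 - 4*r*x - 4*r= -28*r^3 + r^2*(-4*x - 60) + r*(-8*x - 8)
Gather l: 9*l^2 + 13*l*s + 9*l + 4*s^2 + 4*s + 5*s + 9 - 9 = 9*l^2 + l*(13*s + 9) + 4*s^2 + 9*s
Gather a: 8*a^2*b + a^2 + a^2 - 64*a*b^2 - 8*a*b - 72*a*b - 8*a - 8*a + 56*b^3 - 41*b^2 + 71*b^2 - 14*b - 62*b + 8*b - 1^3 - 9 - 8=a^2*(8*b + 2) + a*(-64*b^2 - 80*b - 16) + 56*b^3 + 30*b^2 - 68*b - 18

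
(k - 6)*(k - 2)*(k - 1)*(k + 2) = k^4 - 7*k^3 + 2*k^2 + 28*k - 24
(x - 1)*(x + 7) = x^2 + 6*x - 7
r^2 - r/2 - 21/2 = (r - 7/2)*(r + 3)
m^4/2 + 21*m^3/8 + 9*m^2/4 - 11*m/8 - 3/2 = (m/2 + 1/2)*(m - 3/4)*(m + 1)*(m + 4)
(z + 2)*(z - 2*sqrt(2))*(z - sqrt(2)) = z^3 - 3*sqrt(2)*z^2 + 2*z^2 - 6*sqrt(2)*z + 4*z + 8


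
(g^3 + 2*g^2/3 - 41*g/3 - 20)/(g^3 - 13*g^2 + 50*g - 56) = (g^2 + 14*g/3 + 5)/(g^2 - 9*g + 14)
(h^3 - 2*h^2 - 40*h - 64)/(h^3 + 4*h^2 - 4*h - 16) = (h - 8)/(h - 2)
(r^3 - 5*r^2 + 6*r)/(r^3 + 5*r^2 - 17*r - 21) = r*(r - 2)/(r^2 + 8*r + 7)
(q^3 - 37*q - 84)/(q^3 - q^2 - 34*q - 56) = (q + 3)/(q + 2)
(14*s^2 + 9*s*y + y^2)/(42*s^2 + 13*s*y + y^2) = (2*s + y)/(6*s + y)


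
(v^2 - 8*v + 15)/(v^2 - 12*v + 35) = (v - 3)/(v - 7)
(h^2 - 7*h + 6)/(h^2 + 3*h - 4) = (h - 6)/(h + 4)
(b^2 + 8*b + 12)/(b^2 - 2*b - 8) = (b + 6)/(b - 4)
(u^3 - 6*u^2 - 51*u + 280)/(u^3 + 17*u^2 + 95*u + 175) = (u^2 - 13*u + 40)/(u^2 + 10*u + 25)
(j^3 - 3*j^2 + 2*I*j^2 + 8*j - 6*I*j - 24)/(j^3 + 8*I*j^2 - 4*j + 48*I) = (j - 3)/(j + 6*I)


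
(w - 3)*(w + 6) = w^2 + 3*w - 18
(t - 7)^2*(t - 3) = t^3 - 17*t^2 + 91*t - 147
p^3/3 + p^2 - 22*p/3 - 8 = (p/3 + 1/3)*(p - 4)*(p + 6)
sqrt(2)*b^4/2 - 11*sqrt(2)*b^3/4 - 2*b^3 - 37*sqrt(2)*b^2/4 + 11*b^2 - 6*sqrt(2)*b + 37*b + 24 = (b - 8)*(b + 3/2)*(b - 2*sqrt(2))*(sqrt(2)*b/2 + sqrt(2)/2)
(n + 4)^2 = n^2 + 8*n + 16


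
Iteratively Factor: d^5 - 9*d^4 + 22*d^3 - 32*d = (d)*(d^4 - 9*d^3 + 22*d^2 - 32) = d*(d + 1)*(d^3 - 10*d^2 + 32*d - 32) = d*(d - 2)*(d + 1)*(d^2 - 8*d + 16) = d*(d - 4)*(d - 2)*(d + 1)*(d - 4)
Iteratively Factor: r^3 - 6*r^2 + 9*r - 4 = (r - 4)*(r^2 - 2*r + 1) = (r - 4)*(r - 1)*(r - 1)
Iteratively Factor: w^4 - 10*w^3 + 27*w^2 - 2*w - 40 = (w - 4)*(w^3 - 6*w^2 + 3*w + 10) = (w - 4)*(w - 2)*(w^2 - 4*w - 5) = (w - 5)*(w - 4)*(w - 2)*(w + 1)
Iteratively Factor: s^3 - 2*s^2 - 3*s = (s + 1)*(s^2 - 3*s) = (s - 3)*(s + 1)*(s)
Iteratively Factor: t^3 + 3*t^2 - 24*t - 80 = (t + 4)*(t^2 - t - 20) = (t - 5)*(t + 4)*(t + 4)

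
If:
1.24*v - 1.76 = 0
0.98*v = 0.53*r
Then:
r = 2.62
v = 1.42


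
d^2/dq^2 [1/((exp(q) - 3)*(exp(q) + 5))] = (4*exp(3*q) + 6*exp(2*q) + 64*exp(q) + 30)*exp(q)/(exp(6*q) + 6*exp(5*q) - 33*exp(4*q) - 172*exp(3*q) + 495*exp(2*q) + 1350*exp(q) - 3375)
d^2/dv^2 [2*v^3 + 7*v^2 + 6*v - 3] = 12*v + 14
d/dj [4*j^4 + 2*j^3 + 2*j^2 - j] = 16*j^3 + 6*j^2 + 4*j - 1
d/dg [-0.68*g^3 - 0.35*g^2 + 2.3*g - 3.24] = -2.04*g^2 - 0.7*g + 2.3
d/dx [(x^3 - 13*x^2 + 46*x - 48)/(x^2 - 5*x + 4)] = (x^4 - 10*x^3 + 31*x^2 - 8*x - 56)/(x^4 - 10*x^3 + 33*x^2 - 40*x + 16)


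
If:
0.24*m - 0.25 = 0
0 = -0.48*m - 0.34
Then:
No Solution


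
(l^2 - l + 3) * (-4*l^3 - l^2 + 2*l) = -4*l^5 + 3*l^4 - 9*l^3 - 5*l^2 + 6*l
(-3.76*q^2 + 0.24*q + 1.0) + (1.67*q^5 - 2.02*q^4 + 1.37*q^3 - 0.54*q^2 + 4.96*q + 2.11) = 1.67*q^5 - 2.02*q^4 + 1.37*q^3 - 4.3*q^2 + 5.2*q + 3.11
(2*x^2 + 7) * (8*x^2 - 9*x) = 16*x^4 - 18*x^3 + 56*x^2 - 63*x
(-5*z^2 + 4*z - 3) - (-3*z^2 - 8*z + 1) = -2*z^2 + 12*z - 4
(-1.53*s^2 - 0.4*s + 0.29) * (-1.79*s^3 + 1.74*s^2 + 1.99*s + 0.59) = 2.7387*s^5 - 1.9462*s^4 - 4.2598*s^3 - 1.1941*s^2 + 0.3411*s + 0.1711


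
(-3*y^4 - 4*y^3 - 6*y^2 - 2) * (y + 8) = -3*y^5 - 28*y^4 - 38*y^3 - 48*y^2 - 2*y - 16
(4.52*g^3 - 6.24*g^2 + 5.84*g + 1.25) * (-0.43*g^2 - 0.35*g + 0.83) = -1.9436*g^5 + 1.1012*g^4 + 3.4244*g^3 - 7.7607*g^2 + 4.4097*g + 1.0375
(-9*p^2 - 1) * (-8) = 72*p^2 + 8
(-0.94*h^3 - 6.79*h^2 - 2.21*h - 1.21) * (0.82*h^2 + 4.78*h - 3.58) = -0.7708*h^5 - 10.061*h^4 - 30.9032*h^3 + 12.7522*h^2 + 2.128*h + 4.3318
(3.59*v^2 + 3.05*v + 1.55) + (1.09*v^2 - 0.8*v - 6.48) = 4.68*v^2 + 2.25*v - 4.93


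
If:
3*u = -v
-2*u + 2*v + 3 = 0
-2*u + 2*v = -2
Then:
No Solution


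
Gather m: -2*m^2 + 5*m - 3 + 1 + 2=-2*m^2 + 5*m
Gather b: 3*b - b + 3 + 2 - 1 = 2*b + 4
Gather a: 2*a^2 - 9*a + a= 2*a^2 - 8*a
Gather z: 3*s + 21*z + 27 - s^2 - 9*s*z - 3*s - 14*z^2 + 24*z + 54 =-s^2 - 14*z^2 + z*(45 - 9*s) + 81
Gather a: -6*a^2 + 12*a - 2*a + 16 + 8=-6*a^2 + 10*a + 24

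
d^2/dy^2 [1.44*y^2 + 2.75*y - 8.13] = 2.88000000000000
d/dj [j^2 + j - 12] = 2*j + 1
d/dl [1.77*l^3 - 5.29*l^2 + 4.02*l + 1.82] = 5.31*l^2 - 10.58*l + 4.02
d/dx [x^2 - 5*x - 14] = 2*x - 5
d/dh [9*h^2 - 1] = 18*h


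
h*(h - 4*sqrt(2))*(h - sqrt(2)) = h^3 - 5*sqrt(2)*h^2 + 8*h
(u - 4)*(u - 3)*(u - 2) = u^3 - 9*u^2 + 26*u - 24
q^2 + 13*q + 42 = (q + 6)*(q + 7)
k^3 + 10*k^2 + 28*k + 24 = (k + 2)^2*(k + 6)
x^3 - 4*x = x*(x - 2)*(x + 2)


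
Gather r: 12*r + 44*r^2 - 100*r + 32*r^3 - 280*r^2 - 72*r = 32*r^3 - 236*r^2 - 160*r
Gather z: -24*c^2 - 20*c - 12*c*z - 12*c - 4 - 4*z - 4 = -24*c^2 - 32*c + z*(-12*c - 4) - 8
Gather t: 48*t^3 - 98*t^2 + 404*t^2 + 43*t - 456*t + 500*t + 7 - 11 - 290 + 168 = 48*t^3 + 306*t^2 + 87*t - 126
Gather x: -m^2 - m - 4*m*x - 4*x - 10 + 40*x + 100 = -m^2 - m + x*(36 - 4*m) + 90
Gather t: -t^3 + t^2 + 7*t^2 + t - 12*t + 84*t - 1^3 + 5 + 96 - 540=-t^3 + 8*t^2 + 73*t - 440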